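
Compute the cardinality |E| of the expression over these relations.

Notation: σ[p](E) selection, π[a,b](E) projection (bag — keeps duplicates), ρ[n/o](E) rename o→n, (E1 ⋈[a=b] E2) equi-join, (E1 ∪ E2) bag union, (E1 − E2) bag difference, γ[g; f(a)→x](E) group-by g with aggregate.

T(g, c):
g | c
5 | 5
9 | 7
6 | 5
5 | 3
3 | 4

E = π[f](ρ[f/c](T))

Per-node cardinality:
  T → 5
  ρ[f/c](T) → 5
  π[f](ρ[f/c](T)) → 5

|E| = 5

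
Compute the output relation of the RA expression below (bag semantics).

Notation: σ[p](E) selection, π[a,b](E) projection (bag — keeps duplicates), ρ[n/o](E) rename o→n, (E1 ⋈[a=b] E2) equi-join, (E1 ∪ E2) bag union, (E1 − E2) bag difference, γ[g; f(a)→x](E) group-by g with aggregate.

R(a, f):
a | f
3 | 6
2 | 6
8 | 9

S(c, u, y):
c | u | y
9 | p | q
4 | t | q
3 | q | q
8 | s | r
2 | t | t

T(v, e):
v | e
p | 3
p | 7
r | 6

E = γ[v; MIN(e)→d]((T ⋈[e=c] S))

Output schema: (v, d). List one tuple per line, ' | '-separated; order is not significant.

Subexpression sizes:
  T → 3
  S → 5
  (T ⋈[e=c] S) → 1
  γ[v; MIN(e)→d]((T ⋈[e=c] S)) → 1

== RESULT ==
v | d
p | 3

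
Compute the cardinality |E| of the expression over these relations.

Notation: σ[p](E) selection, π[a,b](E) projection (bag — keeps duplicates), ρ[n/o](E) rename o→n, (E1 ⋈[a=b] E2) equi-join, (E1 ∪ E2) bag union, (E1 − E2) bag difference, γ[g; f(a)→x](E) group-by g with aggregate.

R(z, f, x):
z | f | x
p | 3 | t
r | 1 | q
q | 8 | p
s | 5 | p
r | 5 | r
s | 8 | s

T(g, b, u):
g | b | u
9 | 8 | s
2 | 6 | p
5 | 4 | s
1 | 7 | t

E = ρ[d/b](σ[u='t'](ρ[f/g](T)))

Stepwise |·|:
  T → 4
  ρ[f/g](T) → 4
  σ[u='t'](ρ[f/g](T)) → 1
  ρ[d/b](σ[u='t'](ρ[f/g](T))) → 1

|E| = 1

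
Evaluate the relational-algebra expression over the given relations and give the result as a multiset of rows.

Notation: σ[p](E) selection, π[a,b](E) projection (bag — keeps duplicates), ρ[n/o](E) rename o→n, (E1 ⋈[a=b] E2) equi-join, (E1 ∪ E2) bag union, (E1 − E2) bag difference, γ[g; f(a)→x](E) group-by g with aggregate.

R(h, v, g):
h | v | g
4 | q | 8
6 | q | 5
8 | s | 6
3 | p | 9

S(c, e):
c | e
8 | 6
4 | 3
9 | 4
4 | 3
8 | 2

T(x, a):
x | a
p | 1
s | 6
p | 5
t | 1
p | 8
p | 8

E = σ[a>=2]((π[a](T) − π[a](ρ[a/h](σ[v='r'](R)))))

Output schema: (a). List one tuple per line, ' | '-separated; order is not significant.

Subexpression sizes:
  T → 6
  π[a](T) → 6
  R → 4
  σ[v='r'](R) → 0
  ρ[a/h](σ[v='r'](R)) → 0
  π[a](ρ[a/h](σ[v='r'](R))) → 0
  (π[a](T) − π[a](ρ[a/h](σ[v='r'](R)))) → 6
  σ[a>=2]((π[a](T) − π[a](ρ[a/h](σ[v='r'](R))))) → 4

== RESULT ==
a
5
6
8
8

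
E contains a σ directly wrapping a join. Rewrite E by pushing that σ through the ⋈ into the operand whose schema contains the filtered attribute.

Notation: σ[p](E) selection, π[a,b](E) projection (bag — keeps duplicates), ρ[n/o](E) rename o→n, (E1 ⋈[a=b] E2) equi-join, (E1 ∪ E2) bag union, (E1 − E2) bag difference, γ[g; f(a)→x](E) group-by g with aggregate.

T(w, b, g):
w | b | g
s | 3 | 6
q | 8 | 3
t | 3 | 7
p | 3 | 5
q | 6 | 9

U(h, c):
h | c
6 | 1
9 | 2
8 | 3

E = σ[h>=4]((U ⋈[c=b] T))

σ filters on h, owned by the left side.
E' = (σ[h>=4](U) ⋈[c=b] T)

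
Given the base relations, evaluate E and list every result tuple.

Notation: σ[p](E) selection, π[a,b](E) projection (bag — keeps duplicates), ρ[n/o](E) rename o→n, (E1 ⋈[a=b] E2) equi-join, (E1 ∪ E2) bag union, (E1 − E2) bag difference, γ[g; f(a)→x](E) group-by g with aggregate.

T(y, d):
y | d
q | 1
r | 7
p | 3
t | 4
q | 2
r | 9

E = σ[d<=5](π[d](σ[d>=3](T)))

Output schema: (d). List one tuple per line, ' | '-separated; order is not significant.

Per-node cardinality:
  T → 6
  σ[d>=3](T) → 4
  π[d](σ[d>=3](T)) → 4
  σ[d<=5](π[d](σ[d>=3](T))) → 2

== RESULT ==
d
3
4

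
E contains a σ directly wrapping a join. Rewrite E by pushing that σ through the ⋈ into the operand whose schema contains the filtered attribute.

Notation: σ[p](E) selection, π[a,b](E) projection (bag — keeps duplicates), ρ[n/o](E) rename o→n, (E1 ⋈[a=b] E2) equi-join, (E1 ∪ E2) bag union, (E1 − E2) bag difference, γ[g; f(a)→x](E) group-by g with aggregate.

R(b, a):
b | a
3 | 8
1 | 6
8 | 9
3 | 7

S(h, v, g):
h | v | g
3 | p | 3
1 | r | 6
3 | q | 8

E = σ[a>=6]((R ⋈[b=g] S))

σ filters on a, owned by the left side.
E' = (σ[a>=6](R) ⋈[b=g] S)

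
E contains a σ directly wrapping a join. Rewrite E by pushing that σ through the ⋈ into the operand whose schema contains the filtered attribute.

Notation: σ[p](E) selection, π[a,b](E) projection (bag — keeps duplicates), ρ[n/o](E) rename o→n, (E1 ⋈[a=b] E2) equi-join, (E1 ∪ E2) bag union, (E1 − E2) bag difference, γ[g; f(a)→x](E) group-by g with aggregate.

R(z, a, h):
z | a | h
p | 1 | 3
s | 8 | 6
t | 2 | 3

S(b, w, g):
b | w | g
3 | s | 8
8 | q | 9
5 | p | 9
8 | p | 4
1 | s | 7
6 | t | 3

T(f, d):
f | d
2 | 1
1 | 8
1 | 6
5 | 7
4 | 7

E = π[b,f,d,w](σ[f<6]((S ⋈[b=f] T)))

σ filters on f, owned by the right side.
E' = π[b,f,d,w]((S ⋈[b=f] σ[f<6](T)))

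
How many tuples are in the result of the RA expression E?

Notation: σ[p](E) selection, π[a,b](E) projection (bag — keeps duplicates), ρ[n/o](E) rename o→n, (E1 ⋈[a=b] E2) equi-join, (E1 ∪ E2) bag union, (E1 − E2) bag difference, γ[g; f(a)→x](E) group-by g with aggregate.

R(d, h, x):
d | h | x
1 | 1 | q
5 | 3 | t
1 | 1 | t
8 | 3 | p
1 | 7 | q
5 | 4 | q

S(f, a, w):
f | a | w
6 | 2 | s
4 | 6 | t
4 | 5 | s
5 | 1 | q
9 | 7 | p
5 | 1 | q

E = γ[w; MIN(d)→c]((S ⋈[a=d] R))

Row counts bottom-up:
  S → 6
  R → 6
  (S ⋈[a=d] R) → 8
  γ[w; MIN(d)→c]((S ⋈[a=d] R)) → 2

|E| = 2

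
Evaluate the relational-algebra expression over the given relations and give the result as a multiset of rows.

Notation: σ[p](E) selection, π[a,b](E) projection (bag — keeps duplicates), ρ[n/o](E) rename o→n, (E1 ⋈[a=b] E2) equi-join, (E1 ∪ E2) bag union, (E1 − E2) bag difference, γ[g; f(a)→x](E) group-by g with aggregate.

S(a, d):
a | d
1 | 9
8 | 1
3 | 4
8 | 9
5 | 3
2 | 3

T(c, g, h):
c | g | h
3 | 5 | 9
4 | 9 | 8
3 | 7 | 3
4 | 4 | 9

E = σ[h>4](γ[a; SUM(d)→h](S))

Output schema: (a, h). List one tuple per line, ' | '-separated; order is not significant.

Row counts bottom-up:
  S → 6
  γ[a; SUM(d)→h](S) → 5
  σ[h>4](γ[a; SUM(d)→h](S)) → 2

== RESULT ==
a | h
1 | 9
8 | 10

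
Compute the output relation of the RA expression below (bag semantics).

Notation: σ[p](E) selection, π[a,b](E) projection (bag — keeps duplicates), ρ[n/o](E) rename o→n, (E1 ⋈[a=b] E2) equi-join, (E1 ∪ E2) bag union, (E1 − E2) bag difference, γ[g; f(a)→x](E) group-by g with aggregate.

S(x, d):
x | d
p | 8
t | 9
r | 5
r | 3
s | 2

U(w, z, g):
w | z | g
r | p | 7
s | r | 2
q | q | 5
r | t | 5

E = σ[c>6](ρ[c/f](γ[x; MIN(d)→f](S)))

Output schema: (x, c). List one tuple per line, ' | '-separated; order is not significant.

Subexpression sizes:
  S → 5
  γ[x; MIN(d)→f](S) → 4
  ρ[c/f](γ[x; MIN(d)→f](S)) → 4
  σ[c>6](ρ[c/f](γ[x; MIN(d)→f](S))) → 2

== RESULT ==
x | c
p | 8
t | 9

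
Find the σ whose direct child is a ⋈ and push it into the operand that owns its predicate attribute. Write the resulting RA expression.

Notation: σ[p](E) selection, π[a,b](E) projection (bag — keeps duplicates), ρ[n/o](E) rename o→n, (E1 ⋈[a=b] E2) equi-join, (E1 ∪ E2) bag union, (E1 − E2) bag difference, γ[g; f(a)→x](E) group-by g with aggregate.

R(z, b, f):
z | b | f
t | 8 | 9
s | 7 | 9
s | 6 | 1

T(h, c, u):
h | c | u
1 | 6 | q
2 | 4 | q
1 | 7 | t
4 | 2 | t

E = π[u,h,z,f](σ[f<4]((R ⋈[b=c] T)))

σ filters on f, owned by the left side.
E' = π[u,h,z,f]((σ[f<4](R) ⋈[b=c] T))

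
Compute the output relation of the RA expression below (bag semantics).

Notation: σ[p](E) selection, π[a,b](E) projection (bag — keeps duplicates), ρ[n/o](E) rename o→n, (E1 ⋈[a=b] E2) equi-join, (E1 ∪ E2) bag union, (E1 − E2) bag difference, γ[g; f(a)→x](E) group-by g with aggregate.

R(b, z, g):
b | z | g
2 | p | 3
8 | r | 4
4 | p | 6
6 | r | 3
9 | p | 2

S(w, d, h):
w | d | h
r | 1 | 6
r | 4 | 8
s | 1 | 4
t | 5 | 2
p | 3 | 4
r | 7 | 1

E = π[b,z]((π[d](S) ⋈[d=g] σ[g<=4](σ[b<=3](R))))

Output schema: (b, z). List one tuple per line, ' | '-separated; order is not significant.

Per-node cardinality:
  S → 6
  π[d](S) → 6
  R → 5
  σ[b<=3](R) → 1
  σ[g<=4](σ[b<=3](R)) → 1
  (π[d](S) ⋈[d=g] σ[g<=4](σ[b<=3](R))) → 1
  π[b,z]((π[d](S) ⋈[d=g] σ[g<=4](σ[b<=3](R)))) → 1

== RESULT ==
b | z
2 | p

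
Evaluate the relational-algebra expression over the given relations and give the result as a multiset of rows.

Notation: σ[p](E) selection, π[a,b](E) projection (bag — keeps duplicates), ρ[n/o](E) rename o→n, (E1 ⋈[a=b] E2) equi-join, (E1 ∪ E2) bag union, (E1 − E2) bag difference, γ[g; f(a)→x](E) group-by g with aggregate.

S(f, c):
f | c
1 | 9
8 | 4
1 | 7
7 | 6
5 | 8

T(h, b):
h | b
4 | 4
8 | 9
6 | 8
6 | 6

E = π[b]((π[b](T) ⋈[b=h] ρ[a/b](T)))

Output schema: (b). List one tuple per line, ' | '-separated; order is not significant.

Subexpression sizes:
  T → 4
  π[b](T) → 4
  T → 4
  ρ[a/b](T) → 4
  (π[b](T) ⋈[b=h] ρ[a/b](T)) → 4
  π[b]((π[b](T) ⋈[b=h] ρ[a/b](T))) → 4

== RESULT ==
b
4
6
6
8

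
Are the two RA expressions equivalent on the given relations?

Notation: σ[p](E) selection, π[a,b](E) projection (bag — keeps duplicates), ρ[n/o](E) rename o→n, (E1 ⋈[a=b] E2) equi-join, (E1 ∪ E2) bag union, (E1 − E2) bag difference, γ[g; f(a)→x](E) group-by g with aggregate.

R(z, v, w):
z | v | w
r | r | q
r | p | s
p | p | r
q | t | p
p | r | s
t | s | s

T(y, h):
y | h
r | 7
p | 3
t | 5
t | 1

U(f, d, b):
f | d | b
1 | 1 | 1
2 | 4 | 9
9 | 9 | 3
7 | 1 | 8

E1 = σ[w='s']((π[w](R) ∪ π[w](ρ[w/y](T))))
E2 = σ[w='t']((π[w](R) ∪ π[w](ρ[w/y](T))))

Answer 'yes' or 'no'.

E1 per-node cardinality:
  R → 6
  π[w](R) → 6
  T → 4
  ρ[w/y](T) → 4
  π[w](ρ[w/y](T)) → 4
  (π[w](R) ∪ π[w](ρ[w/y](T))) → 10
  σ[w='s']((π[w](R) ∪ π[w](ρ[w/y](T)))) → 3
E2 per-node cardinality:
  R → 6
  π[w](R) → 6
  T → 4
  ρ[w/y](T) → 4
  π[w](ρ[w/y](T)) → 4
  (π[w](R) ∪ π[w](ρ[w/y](T))) → 10
  σ[w='t']((π[w](R) ∪ π[w](ρ[w/y](T)))) → 2

E1 result:
w
s
s
s
E2 result:
w
t
t
Witness: ('t',) appears 0× in E1 but 2× in E2.

no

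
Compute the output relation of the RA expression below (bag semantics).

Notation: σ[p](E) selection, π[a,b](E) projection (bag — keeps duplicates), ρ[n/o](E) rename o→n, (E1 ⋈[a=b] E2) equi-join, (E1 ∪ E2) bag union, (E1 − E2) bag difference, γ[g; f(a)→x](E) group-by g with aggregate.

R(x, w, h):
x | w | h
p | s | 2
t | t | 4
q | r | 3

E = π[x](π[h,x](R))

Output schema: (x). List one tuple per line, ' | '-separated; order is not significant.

Per-node cardinality:
  R → 3
  π[h,x](R) → 3
  π[x](π[h,x](R)) → 3

== RESULT ==
x
p
q
t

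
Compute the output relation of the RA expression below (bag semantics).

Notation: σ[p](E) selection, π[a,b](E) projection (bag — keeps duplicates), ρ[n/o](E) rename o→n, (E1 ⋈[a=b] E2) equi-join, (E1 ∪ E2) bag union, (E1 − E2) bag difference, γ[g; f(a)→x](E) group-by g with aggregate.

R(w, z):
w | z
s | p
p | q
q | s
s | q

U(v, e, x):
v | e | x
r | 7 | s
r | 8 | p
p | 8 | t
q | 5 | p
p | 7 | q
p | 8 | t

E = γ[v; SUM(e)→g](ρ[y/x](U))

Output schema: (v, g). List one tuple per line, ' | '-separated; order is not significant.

Row counts bottom-up:
  U → 6
  ρ[y/x](U) → 6
  γ[v; SUM(e)→g](ρ[y/x](U)) → 3

== RESULT ==
v | g
p | 23
q | 5
r | 15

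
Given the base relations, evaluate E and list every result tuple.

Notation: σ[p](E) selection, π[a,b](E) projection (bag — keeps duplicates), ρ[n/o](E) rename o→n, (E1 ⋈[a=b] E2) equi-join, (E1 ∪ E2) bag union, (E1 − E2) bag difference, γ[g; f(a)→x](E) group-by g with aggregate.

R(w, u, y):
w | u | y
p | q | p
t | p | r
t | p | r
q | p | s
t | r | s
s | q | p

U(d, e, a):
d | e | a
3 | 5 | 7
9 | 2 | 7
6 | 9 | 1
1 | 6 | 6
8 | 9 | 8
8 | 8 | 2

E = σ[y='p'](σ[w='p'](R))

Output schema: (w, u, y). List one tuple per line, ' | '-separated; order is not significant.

Subexpression sizes:
  R → 6
  σ[w='p'](R) → 1
  σ[y='p'](σ[w='p'](R)) → 1

== RESULT ==
w | u | y
p | q | p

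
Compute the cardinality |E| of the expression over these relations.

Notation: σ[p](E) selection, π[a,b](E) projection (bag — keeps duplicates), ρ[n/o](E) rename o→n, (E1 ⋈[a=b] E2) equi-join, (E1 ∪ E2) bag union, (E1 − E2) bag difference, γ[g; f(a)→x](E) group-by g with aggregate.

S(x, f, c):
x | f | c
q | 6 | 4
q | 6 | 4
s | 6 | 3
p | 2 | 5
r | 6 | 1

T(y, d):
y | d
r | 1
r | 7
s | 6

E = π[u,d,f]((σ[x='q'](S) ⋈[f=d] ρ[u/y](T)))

Subexpression sizes:
  S → 5
  σ[x='q'](S) → 2
  T → 3
  ρ[u/y](T) → 3
  (σ[x='q'](S) ⋈[f=d] ρ[u/y](T)) → 2
  π[u,d,f]((σ[x='q'](S) ⋈[f=d] ρ[u/y](T))) → 2

|E| = 2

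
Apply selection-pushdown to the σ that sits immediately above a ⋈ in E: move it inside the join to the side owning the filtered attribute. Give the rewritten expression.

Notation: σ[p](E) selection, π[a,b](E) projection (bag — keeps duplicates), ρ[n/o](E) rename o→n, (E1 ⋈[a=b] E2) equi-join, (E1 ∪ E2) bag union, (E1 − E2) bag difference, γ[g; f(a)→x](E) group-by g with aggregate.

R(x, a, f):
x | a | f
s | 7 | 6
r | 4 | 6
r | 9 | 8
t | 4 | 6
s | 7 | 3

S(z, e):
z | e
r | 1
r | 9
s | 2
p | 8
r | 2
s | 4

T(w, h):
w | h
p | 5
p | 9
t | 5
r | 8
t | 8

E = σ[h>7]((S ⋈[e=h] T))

σ filters on h, owned by the right side.
E' = (S ⋈[e=h] σ[h>7](T))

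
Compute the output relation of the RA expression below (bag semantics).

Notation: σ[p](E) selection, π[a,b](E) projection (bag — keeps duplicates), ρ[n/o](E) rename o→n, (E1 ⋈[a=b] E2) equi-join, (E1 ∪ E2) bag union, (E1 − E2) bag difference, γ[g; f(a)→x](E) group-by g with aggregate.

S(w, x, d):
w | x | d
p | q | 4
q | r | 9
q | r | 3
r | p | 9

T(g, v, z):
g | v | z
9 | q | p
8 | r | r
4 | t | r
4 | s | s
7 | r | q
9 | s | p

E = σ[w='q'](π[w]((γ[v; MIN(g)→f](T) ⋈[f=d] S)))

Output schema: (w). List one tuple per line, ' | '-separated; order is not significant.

Stepwise |·|:
  T → 6
  γ[v; MIN(g)→f](T) → 4
  S → 4
  (γ[v; MIN(g)→f](T) ⋈[f=d] S) → 4
  π[w]((γ[v; MIN(g)→f](T) ⋈[f=d] S)) → 4
  σ[w='q'](π[w]((γ[v; MIN(g)→f](T) ⋈[f=d] S))) → 1

== RESULT ==
w
q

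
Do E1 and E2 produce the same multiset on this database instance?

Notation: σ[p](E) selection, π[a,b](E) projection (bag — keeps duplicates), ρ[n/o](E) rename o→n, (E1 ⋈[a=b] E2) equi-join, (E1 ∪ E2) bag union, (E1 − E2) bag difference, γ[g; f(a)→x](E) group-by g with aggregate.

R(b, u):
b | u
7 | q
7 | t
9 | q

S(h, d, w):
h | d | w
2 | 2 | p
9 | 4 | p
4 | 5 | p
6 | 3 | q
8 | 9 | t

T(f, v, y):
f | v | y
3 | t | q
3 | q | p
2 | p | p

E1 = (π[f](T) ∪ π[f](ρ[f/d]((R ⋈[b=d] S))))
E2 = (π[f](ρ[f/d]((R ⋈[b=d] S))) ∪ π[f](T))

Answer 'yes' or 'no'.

E1 stepwise |·|:
  T → 3
  π[f](T) → 3
  R → 3
  S → 5
  (R ⋈[b=d] S) → 1
  ρ[f/d]((R ⋈[b=d] S)) → 1
  π[f](ρ[f/d]((R ⋈[b=d] S))) → 1
  (π[f](T) ∪ π[f](ρ[f/d]((R ⋈[b=d] S)))) → 4
E2 stepwise |·|:
  R → 3
  S → 5
  (R ⋈[b=d] S) → 1
  ρ[f/d]((R ⋈[b=d] S)) → 1
  π[f](ρ[f/d]((R ⋈[b=d] S))) → 1
  T → 3
  π[f](T) → 3
  (π[f](ρ[f/d]((R ⋈[b=d] S))) ∪ π[f](T)) → 4

E1 and E2 produce the same multiset:
f
2
3
3
9

yes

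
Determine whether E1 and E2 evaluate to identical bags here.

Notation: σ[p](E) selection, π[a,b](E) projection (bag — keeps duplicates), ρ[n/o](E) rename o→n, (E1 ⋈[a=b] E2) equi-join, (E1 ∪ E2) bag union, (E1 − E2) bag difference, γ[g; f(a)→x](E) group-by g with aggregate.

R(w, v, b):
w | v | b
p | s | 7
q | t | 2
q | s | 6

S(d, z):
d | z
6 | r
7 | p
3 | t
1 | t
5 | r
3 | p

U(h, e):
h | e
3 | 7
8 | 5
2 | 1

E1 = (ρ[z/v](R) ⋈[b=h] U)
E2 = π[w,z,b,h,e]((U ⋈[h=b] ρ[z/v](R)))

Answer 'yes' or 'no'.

E1 per-node cardinality:
  R → 3
  ρ[z/v](R) → 3
  U → 3
  (ρ[z/v](R) ⋈[b=h] U) → 1
E2 per-node cardinality:
  U → 3
  R → 3
  ρ[z/v](R) → 3
  (U ⋈[h=b] ρ[z/v](R)) → 1
  π[w,z,b,h,e]((U ⋈[h=b] ρ[z/v](R))) → 1

E1 and E2 produce the same multiset:
w | z | b | h | e
q | t | 2 | 2 | 1

yes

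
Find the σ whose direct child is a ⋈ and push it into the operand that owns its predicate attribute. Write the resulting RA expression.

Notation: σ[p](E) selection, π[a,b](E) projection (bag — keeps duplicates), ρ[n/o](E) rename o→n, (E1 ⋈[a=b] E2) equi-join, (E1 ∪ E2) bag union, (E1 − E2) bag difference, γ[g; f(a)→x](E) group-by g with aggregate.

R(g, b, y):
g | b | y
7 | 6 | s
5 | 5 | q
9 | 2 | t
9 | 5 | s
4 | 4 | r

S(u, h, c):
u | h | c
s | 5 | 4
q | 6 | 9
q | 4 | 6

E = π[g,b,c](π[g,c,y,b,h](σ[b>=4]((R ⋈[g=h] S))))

σ filters on b, owned by the left side.
E' = π[g,b,c](π[g,c,y,b,h]((σ[b>=4](R) ⋈[g=h] S)))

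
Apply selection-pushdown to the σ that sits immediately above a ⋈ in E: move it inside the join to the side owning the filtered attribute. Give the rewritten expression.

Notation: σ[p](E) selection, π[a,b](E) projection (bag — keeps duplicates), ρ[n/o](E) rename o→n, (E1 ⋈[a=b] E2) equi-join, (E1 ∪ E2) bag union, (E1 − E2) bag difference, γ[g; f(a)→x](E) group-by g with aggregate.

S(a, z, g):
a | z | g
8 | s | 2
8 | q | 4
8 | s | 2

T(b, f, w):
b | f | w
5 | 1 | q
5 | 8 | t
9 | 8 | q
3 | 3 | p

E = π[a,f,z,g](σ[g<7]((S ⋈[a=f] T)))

σ filters on g, owned by the left side.
E' = π[a,f,z,g]((σ[g<7](S) ⋈[a=f] T))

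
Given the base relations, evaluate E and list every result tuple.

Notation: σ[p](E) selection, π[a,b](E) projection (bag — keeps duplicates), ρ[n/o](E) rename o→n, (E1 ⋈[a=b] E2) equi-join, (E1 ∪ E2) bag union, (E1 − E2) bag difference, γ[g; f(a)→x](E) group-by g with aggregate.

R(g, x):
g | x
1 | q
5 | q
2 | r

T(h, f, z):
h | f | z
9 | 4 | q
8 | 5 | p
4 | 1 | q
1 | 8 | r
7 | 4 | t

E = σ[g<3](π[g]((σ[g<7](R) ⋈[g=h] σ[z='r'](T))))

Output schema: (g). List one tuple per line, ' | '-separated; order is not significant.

Row counts bottom-up:
  R → 3
  σ[g<7](R) → 3
  T → 5
  σ[z='r'](T) → 1
  (σ[g<7](R) ⋈[g=h] σ[z='r'](T)) → 1
  π[g]((σ[g<7](R) ⋈[g=h] σ[z='r'](T))) → 1
  σ[g<3](π[g]((σ[g<7](R) ⋈[g=h] σ[z='r'](T)))) → 1

== RESULT ==
g
1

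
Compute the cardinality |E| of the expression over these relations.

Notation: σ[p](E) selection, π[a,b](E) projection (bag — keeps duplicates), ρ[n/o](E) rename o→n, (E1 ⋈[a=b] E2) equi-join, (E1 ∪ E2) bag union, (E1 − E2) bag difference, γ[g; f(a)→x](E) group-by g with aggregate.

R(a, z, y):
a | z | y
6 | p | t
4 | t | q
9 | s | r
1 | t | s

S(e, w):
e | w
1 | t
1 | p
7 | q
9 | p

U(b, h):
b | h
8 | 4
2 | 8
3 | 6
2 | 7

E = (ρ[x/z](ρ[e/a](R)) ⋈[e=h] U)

Subexpression sizes:
  R → 4
  ρ[e/a](R) → 4
  ρ[x/z](ρ[e/a](R)) → 4
  U → 4
  (ρ[x/z](ρ[e/a](R)) ⋈[e=h] U) → 2

|E| = 2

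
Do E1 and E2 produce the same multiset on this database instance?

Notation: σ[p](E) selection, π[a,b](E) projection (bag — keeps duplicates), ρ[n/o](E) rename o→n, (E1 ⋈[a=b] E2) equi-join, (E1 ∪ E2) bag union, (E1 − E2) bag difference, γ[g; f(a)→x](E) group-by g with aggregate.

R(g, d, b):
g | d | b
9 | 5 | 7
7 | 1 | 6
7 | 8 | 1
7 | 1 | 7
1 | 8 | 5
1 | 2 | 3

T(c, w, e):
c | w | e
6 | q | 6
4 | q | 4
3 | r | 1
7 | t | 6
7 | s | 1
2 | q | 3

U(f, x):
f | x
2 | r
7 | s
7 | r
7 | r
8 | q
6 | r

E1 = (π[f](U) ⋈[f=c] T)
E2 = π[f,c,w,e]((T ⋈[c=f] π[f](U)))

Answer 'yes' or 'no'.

E1 row counts bottom-up:
  U → 6
  π[f](U) → 6
  T → 6
  (π[f](U) ⋈[f=c] T) → 8
E2 row counts bottom-up:
  T → 6
  U → 6
  π[f](U) → 6
  (T ⋈[c=f] π[f](U)) → 8
  π[f,c,w,e]((T ⋈[c=f] π[f](U))) → 8

E1 and E2 produce the same multiset:
f | c | w | e
2 | 2 | q | 3
6 | 6 | q | 6
7 | 7 | s | 1
7 | 7 | s | 1
7 | 7 | s | 1
7 | 7 | t | 6
7 | 7 | t | 6
7 | 7 | t | 6

yes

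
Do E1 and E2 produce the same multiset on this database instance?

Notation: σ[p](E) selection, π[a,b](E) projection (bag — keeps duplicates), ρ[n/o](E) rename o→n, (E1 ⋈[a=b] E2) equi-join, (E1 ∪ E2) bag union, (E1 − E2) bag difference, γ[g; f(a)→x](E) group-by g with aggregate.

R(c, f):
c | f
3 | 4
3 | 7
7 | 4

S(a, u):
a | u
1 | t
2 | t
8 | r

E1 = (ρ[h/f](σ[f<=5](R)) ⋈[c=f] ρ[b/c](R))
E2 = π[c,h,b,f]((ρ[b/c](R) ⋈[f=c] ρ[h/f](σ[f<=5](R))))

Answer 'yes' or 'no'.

E1 row counts bottom-up:
  R → 3
  σ[f<=5](R) → 2
  ρ[h/f](σ[f<=5](R)) → 2
  R → 3
  ρ[b/c](R) → 3
  (ρ[h/f](σ[f<=5](R)) ⋈[c=f] ρ[b/c](R)) → 1
E2 row counts bottom-up:
  R → 3
  ρ[b/c](R) → 3
  R → 3
  σ[f<=5](R) → 2
  ρ[h/f](σ[f<=5](R)) → 2
  (ρ[b/c](R) ⋈[f=c] ρ[h/f](σ[f<=5](R))) → 1
  π[c,h,b,f]((ρ[b/c](R) ⋈[f=c] ρ[h/f](σ[f<=5](R)))) → 1

E1 and E2 produce the same multiset:
c | h | b | f
7 | 4 | 3 | 7

yes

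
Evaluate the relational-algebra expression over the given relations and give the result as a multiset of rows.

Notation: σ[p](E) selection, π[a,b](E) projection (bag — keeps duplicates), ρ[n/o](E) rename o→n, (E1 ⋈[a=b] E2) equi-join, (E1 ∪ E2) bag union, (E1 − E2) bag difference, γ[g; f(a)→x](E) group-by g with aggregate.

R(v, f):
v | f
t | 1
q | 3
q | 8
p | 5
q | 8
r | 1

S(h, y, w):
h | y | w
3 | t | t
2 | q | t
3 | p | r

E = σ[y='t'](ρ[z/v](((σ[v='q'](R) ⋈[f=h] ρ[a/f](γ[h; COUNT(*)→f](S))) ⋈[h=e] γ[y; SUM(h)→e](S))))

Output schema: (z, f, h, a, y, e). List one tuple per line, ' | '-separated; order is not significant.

Stepwise |·|:
  R → 6
  σ[v='q'](R) → 3
  S → 3
  γ[h; COUNT(*)→f](S) → 2
  ρ[a/f](γ[h; COUNT(*)→f](S)) → 2
  (σ[v='q'](R) ⋈[f=h] ρ[a/f](γ[h; COUNT(*)→f](S))) → 1
  S → 3
  γ[y; SUM(h)→e](S) → 3
  ((σ[v='q'](R) ⋈[f=h] ρ[a/f](γ[h; COUNT(*)→f](S))) ⋈[h=e] γ[y; SUM(h)→e](S)) → 2
  ρ[z/v](((σ[v='q'](R) ⋈[f=h] ρ[a/f](γ[h; COUNT(*)→f](S))) ⋈[h=e] γ[y; SUM(h)→e](S))) → 2
  σ[y='t'](ρ[z/v](((σ[v='q'](R) ⋈[f=h] ρ[a/f](γ[h; COUNT(*)→f](S))) ⋈[h=e] γ[y; SUM(h)→e](S)))) → 1

== RESULT ==
z | f | h | a | y | e
q | 3 | 3 | 2 | t | 3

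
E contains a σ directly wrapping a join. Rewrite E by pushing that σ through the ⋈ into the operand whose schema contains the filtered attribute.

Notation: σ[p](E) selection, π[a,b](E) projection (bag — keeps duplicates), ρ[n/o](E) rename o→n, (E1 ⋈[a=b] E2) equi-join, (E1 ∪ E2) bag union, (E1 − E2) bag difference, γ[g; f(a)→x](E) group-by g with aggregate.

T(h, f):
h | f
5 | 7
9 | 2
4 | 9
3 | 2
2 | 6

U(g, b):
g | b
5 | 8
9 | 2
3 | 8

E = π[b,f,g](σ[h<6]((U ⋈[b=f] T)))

σ filters on h, owned by the right side.
E' = π[b,f,g]((U ⋈[b=f] σ[h<6](T)))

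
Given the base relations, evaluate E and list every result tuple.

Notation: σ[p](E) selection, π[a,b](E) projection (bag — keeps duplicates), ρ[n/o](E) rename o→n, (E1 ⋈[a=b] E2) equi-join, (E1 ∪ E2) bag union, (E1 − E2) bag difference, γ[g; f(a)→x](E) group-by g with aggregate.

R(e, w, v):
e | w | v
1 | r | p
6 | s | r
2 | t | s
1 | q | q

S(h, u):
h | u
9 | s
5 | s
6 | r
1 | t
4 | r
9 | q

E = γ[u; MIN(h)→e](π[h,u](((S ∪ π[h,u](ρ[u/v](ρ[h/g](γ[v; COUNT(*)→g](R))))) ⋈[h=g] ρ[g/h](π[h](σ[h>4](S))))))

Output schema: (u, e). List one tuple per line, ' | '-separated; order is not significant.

Stepwise |·|:
  S → 6
  R → 4
  γ[v; COUNT(*)→g](R) → 4
  ρ[h/g](γ[v; COUNT(*)→g](R)) → 4
  ρ[u/v](ρ[h/g](γ[v; COUNT(*)→g](R))) → 4
  π[h,u](ρ[u/v](ρ[h/g](γ[v; COUNT(*)→g](R)))) → 4
  (S ∪ π[h,u](ρ[u/v](ρ[h/g](γ[v; COUNT(*)→g](R))))) → 10
  S → 6
  σ[h>4](S) → 4
  π[h](σ[h>4](S)) → 4
  ρ[g/h](π[h](σ[h>4](S))) → 4
  ((S ∪ π[h,u](ρ[u/v](ρ[h/g](γ[v; COUNT(*)→g](R))))) ⋈[h=g] ρ[g/h](π[h](σ[h>4](S)))) → 6
  π[h,u](((S ∪ π[h,u](ρ[u/v](ρ[h/g](γ[v; COUNT(*)→g](R))))) ⋈[h=g] ρ[g/h](π[h](σ[h>4](S))))) → 6
  γ[u; MIN(h)→e](π[h,u](((S ∪ π[h,u](ρ[u/v](ρ[h/g](γ[v; COUNT(*)→g](R))))) ⋈[h=g] ρ[g/h](π[h](σ[h>4](S)))))) → 3

== RESULT ==
u | e
q | 9
r | 6
s | 5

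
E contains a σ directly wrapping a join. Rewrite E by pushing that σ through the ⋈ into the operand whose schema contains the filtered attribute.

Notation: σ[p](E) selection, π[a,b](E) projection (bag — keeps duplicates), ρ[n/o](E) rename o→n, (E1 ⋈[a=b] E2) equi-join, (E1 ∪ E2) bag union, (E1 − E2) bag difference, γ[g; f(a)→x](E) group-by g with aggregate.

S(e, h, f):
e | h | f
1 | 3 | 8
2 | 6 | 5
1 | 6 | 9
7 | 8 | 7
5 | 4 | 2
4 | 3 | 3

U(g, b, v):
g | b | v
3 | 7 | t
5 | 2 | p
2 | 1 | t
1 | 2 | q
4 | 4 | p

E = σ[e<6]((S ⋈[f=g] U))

σ filters on e, owned by the left side.
E' = (σ[e<6](S) ⋈[f=g] U)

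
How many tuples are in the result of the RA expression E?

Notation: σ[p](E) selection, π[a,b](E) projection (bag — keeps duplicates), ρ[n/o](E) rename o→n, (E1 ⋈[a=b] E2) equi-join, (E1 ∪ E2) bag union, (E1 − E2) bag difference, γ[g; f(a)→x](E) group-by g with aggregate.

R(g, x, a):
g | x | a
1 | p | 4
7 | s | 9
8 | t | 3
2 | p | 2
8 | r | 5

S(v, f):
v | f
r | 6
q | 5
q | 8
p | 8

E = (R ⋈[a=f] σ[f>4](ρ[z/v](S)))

Stepwise |·|:
  R → 5
  S → 4
  ρ[z/v](S) → 4
  σ[f>4](ρ[z/v](S)) → 4
  (R ⋈[a=f] σ[f>4](ρ[z/v](S))) → 1

|E| = 1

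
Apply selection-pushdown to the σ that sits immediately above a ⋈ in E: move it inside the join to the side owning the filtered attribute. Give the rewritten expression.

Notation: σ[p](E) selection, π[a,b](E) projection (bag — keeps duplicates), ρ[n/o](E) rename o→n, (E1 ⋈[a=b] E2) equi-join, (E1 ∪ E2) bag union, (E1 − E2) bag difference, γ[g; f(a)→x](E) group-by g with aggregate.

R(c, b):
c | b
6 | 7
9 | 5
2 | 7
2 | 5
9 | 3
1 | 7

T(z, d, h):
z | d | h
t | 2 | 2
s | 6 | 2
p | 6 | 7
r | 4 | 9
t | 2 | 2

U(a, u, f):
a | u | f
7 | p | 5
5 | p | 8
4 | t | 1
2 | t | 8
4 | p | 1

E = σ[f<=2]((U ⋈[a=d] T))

σ filters on f, owned by the left side.
E' = (σ[f<=2](U) ⋈[a=d] T)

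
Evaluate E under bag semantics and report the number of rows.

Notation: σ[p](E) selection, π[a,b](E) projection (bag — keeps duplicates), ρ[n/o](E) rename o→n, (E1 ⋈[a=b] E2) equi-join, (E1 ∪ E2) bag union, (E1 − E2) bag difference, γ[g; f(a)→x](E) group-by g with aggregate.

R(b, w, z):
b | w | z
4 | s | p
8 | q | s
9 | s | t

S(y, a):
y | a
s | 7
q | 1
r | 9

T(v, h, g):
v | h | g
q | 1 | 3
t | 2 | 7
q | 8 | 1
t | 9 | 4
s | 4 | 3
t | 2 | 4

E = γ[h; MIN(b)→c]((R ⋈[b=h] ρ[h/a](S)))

Per-node cardinality:
  R → 3
  S → 3
  ρ[h/a](S) → 3
  (R ⋈[b=h] ρ[h/a](S)) → 1
  γ[h; MIN(b)→c]((R ⋈[b=h] ρ[h/a](S))) → 1

|E| = 1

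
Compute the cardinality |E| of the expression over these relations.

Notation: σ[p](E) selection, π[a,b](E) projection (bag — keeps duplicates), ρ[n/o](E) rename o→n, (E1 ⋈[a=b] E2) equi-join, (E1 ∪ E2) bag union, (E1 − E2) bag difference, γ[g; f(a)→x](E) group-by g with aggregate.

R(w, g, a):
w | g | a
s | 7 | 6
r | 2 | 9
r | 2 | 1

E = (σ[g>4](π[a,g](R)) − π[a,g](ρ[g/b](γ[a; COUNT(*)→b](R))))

Per-node cardinality:
  R → 3
  π[a,g](R) → 3
  σ[g>4](π[a,g](R)) → 1
  R → 3
  γ[a; COUNT(*)→b](R) → 3
  ρ[g/b](γ[a; COUNT(*)→b](R)) → 3
  π[a,g](ρ[g/b](γ[a; COUNT(*)→b](R))) → 3
  (σ[g>4](π[a,g](R)) − π[a,g](ρ[g/b](γ[a; COUNT(*)→b](R)))) → 1

|E| = 1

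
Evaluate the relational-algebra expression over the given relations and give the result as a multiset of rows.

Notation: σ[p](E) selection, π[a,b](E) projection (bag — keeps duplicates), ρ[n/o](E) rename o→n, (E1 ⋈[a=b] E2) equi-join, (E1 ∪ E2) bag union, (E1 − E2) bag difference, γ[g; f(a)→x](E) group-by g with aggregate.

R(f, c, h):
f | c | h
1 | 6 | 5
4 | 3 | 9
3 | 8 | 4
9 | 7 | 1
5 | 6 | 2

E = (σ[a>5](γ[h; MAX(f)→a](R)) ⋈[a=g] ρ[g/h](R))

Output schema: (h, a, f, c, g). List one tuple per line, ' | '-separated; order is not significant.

Subexpression sizes:
  R → 5
  γ[h; MAX(f)→a](R) → 5
  σ[a>5](γ[h; MAX(f)→a](R)) → 1
  R → 5
  ρ[g/h](R) → 5
  (σ[a>5](γ[h; MAX(f)→a](R)) ⋈[a=g] ρ[g/h](R)) → 1

== RESULT ==
h | a | f | c | g
1 | 9 | 4 | 3 | 9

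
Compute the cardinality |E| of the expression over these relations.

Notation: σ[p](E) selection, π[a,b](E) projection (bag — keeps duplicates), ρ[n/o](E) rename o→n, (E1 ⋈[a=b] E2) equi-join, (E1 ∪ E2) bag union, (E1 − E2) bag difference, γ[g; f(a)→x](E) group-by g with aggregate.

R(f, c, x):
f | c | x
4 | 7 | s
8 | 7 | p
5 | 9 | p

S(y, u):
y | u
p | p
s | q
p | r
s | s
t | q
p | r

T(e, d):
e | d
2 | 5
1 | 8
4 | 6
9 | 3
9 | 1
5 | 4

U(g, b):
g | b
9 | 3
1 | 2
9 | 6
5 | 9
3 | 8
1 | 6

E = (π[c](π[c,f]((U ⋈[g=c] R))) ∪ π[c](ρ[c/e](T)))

Row counts bottom-up:
  U → 6
  R → 3
  (U ⋈[g=c] R) → 2
  π[c,f]((U ⋈[g=c] R)) → 2
  π[c](π[c,f]((U ⋈[g=c] R))) → 2
  T → 6
  ρ[c/e](T) → 6
  π[c](ρ[c/e](T)) → 6
  (π[c](π[c,f]((U ⋈[g=c] R))) ∪ π[c](ρ[c/e](T))) → 8

|E| = 8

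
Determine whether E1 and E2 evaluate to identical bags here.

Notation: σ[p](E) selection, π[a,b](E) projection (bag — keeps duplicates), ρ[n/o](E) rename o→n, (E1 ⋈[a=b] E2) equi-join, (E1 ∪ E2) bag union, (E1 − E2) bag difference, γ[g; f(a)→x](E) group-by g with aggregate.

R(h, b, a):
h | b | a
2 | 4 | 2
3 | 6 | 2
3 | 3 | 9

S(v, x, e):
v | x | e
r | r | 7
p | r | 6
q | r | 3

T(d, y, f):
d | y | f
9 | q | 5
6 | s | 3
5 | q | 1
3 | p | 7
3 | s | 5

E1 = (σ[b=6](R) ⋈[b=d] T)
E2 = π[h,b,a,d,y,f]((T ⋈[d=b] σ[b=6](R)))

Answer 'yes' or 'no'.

E1 subexpression sizes:
  R → 3
  σ[b=6](R) → 1
  T → 5
  (σ[b=6](R) ⋈[b=d] T) → 1
E2 subexpression sizes:
  T → 5
  R → 3
  σ[b=6](R) → 1
  (T ⋈[d=b] σ[b=6](R)) → 1
  π[h,b,a,d,y,f]((T ⋈[d=b] σ[b=6](R))) → 1

E1 and E2 produce the same multiset:
h | b | a | d | y | f
3 | 6 | 2 | 6 | s | 3

yes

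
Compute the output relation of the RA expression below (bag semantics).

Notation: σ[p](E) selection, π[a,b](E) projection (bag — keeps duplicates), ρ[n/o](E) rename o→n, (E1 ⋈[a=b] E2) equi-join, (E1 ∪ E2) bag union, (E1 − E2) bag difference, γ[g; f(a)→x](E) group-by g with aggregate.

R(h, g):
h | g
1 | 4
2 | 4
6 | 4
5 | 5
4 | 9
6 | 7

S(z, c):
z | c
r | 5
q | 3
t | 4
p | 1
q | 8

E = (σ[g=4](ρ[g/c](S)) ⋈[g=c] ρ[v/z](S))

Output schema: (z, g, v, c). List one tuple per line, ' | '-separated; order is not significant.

Per-node cardinality:
  S → 5
  ρ[g/c](S) → 5
  σ[g=4](ρ[g/c](S)) → 1
  S → 5
  ρ[v/z](S) → 5
  (σ[g=4](ρ[g/c](S)) ⋈[g=c] ρ[v/z](S)) → 1

== RESULT ==
z | g | v | c
t | 4 | t | 4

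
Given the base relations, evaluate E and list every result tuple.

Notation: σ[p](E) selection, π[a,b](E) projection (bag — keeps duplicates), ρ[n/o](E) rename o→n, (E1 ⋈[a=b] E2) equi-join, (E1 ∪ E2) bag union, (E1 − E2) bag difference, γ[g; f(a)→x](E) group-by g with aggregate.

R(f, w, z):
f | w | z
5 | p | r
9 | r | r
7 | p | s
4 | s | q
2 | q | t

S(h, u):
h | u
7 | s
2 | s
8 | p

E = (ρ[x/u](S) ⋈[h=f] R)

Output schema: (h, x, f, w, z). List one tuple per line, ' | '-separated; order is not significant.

Subexpression sizes:
  S → 3
  ρ[x/u](S) → 3
  R → 5
  (ρ[x/u](S) ⋈[h=f] R) → 2

== RESULT ==
h | x | f | w | z
2 | s | 2 | q | t
7 | s | 7 | p | s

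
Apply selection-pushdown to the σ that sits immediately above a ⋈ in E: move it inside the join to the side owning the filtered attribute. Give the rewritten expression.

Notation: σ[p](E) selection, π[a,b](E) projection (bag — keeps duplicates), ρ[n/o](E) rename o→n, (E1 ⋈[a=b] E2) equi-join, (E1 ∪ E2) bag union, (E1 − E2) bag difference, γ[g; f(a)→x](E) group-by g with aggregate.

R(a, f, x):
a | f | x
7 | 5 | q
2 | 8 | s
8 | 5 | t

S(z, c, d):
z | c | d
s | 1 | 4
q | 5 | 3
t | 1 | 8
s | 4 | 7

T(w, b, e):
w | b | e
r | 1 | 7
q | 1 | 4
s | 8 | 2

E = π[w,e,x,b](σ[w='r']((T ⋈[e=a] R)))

σ filters on w, owned by the left side.
E' = π[w,e,x,b]((σ[w='r'](T) ⋈[e=a] R))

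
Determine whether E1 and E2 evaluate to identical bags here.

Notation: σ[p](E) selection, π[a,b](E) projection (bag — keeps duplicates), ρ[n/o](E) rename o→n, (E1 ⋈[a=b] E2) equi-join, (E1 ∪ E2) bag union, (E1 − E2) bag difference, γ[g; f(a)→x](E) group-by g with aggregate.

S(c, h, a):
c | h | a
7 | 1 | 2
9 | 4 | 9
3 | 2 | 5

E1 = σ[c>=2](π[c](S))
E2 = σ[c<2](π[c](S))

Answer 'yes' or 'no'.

E1 per-node cardinality:
  S → 3
  π[c](S) → 3
  σ[c>=2](π[c](S)) → 3
E2 per-node cardinality:
  S → 3
  π[c](S) → 3
  σ[c<2](π[c](S)) → 0

E1 result:
c
3
7
9
E2 result:
c
(0 rows)
Witness: (7,) appears 1× in E1 but 0× in E2.

no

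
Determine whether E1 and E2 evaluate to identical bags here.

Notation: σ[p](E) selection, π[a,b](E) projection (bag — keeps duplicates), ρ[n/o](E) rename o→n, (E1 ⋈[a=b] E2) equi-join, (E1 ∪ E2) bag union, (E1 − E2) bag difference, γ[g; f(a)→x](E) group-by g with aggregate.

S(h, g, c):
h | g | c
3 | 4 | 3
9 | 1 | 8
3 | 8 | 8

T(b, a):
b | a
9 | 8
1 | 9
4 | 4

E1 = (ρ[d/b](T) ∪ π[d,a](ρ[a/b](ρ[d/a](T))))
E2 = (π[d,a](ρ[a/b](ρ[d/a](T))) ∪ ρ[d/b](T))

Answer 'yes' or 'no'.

E1 subexpression sizes:
  T → 3
  ρ[d/b](T) → 3
  T → 3
  ρ[d/a](T) → 3
  ρ[a/b](ρ[d/a](T)) → 3
  π[d,a](ρ[a/b](ρ[d/a](T))) → 3
  (ρ[d/b](T) ∪ π[d,a](ρ[a/b](ρ[d/a](T)))) → 6
E2 subexpression sizes:
  T → 3
  ρ[d/a](T) → 3
  ρ[a/b](ρ[d/a](T)) → 3
  π[d,a](ρ[a/b](ρ[d/a](T))) → 3
  T → 3
  ρ[d/b](T) → 3
  (π[d,a](ρ[a/b](ρ[d/a](T))) ∪ ρ[d/b](T)) → 6

E1 and E2 produce the same multiset:
d | a
1 | 9
4 | 4
4 | 4
8 | 9
9 | 1
9 | 8

yes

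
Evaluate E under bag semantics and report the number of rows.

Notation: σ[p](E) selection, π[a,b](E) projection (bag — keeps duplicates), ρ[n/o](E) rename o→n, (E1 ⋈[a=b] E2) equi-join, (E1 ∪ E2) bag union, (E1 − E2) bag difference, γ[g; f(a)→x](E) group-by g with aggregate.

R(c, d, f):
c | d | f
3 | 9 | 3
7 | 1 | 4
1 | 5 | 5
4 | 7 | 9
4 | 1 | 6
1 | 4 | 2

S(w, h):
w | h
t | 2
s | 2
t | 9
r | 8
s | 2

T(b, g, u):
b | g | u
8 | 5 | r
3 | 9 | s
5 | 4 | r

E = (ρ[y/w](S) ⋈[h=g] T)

Stepwise |·|:
  S → 5
  ρ[y/w](S) → 5
  T → 3
  (ρ[y/w](S) ⋈[h=g] T) → 1

|E| = 1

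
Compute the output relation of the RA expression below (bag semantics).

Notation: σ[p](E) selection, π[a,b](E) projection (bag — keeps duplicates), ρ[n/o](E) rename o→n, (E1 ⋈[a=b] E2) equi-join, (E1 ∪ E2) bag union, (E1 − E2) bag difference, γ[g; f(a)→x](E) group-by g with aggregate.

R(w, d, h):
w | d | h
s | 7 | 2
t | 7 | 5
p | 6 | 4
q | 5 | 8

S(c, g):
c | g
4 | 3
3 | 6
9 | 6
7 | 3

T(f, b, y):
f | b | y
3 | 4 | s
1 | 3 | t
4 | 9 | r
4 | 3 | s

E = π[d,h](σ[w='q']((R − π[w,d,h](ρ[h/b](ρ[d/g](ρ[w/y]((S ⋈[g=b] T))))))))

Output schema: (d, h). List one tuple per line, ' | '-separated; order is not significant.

Row counts bottom-up:
  R → 4
  S → 4
  T → 4
  (S ⋈[g=b] T) → 4
  ρ[w/y]((S ⋈[g=b] T)) → 4
  ρ[d/g](ρ[w/y]((S ⋈[g=b] T))) → 4
  ρ[h/b](ρ[d/g](ρ[w/y]((S ⋈[g=b] T)))) → 4
  π[w,d,h](ρ[h/b](ρ[d/g](ρ[w/y]((S ⋈[g=b] T))))) → 4
  (R − π[w,d,h](ρ[h/b](ρ[d/g](ρ[w/y]((S ⋈[g=b] T)))))) → 4
  σ[w='q']((R − π[w,d,h](ρ[h/b](ρ[d/g](ρ[w/y]((S ⋈[g=b] T))))))) → 1
  π[d,h](σ[w='q']((R − π[w,d,h](ρ[h/b](ρ[d/g](ρ[w/y]((S ⋈[g=b] T)))))))) → 1

== RESULT ==
d | h
5 | 8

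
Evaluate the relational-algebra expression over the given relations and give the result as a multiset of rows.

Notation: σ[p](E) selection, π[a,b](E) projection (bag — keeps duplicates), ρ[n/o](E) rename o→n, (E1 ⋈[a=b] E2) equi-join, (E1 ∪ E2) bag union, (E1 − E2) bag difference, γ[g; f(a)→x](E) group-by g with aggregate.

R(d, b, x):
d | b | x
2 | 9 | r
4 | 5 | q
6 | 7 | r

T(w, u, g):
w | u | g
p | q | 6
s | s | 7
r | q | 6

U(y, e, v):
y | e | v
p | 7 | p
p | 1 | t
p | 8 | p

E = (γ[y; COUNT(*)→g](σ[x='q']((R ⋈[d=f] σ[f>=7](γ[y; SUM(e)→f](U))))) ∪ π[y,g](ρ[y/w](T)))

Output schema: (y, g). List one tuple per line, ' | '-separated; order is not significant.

Stepwise |·|:
  R → 3
  U → 3
  γ[y; SUM(e)→f](U) → 1
  σ[f>=7](γ[y; SUM(e)→f](U)) → 1
  (R ⋈[d=f] σ[f>=7](γ[y; SUM(e)→f](U))) → 0
  σ[x='q']((R ⋈[d=f] σ[f>=7](γ[y; SUM(e)→f](U)))) → 0
  γ[y; COUNT(*)→g](σ[x='q']((R ⋈[d=f] σ[f>=7](γ[y; SUM(e)→f](U))))) → 0
  T → 3
  ρ[y/w](T) → 3
  π[y,g](ρ[y/w](T)) → 3
  (γ[y; COUNT(*)→g](σ[x='q']((R ⋈[d=f] σ[f>=7](γ[y; SUM(e)→f](U))))) ∪ π[y,g](ρ[y/w](T))) → 3

== RESULT ==
y | g
p | 6
r | 6
s | 7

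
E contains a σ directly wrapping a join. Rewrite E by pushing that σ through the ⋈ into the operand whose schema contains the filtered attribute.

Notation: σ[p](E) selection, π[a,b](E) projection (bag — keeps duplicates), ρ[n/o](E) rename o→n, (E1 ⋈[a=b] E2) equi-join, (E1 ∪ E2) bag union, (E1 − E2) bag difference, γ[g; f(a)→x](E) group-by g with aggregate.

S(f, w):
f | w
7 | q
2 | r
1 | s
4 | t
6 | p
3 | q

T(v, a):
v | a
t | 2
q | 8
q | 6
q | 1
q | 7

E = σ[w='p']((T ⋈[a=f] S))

σ filters on w, owned by the right side.
E' = (T ⋈[a=f] σ[w='p'](S))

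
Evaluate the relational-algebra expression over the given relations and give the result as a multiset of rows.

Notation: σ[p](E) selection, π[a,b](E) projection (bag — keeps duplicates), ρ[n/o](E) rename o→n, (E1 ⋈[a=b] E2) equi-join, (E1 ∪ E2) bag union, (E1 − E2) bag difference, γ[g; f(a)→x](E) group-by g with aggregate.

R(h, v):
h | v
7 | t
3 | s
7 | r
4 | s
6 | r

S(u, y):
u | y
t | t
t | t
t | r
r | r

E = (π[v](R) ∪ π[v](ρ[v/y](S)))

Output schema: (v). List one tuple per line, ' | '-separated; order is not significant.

Per-node cardinality:
  R → 5
  π[v](R) → 5
  S → 4
  ρ[v/y](S) → 4
  π[v](ρ[v/y](S)) → 4
  (π[v](R) ∪ π[v](ρ[v/y](S))) → 9

== RESULT ==
v
r
r
r
r
s
s
t
t
t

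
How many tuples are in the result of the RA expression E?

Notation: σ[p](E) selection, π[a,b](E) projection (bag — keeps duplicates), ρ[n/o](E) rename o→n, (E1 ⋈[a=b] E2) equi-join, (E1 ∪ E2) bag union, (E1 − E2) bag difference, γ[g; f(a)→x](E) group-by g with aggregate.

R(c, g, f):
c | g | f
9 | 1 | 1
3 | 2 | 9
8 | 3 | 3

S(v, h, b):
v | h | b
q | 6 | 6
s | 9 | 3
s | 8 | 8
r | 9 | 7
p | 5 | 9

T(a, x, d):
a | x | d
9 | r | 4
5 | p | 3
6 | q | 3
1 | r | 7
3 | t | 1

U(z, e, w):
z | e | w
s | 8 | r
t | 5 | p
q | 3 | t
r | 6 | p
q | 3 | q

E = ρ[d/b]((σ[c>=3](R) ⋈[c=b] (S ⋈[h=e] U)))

Stepwise |·|:
  R → 3
  σ[c>=3](R) → 3
  S → 5
  U → 5
  (S ⋈[h=e] U) → 3
  (σ[c>=3](R) ⋈[c=b] (S ⋈[h=e] U)) → 2
  ρ[d/b]((σ[c>=3](R) ⋈[c=b] (S ⋈[h=e] U))) → 2

|E| = 2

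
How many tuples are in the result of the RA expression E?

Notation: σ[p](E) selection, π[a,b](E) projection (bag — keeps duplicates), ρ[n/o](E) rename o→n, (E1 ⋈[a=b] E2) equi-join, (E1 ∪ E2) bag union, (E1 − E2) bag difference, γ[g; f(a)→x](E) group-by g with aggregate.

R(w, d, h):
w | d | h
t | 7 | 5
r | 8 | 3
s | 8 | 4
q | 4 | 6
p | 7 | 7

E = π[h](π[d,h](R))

Per-node cardinality:
  R → 5
  π[d,h](R) → 5
  π[h](π[d,h](R)) → 5

|E| = 5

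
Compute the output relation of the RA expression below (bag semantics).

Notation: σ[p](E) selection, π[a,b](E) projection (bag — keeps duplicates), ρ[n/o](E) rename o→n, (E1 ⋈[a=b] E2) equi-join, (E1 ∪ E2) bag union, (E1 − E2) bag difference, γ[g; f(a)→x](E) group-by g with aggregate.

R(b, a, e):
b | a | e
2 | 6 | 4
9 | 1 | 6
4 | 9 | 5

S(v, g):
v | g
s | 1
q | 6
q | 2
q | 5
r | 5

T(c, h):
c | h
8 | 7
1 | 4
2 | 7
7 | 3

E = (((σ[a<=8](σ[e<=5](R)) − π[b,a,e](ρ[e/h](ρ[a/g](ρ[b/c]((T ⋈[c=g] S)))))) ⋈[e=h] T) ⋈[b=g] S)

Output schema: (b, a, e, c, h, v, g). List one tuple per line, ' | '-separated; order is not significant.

Per-node cardinality:
  R → 3
  σ[e<=5](R) → 2
  σ[a<=8](σ[e<=5](R)) → 1
  T → 4
  S → 5
  (T ⋈[c=g] S) → 2
  ρ[b/c]((T ⋈[c=g] S)) → 2
  ρ[a/g](ρ[b/c]((T ⋈[c=g] S))) → 2
  ρ[e/h](ρ[a/g](ρ[b/c]((T ⋈[c=g] S)))) → 2
  π[b,a,e](ρ[e/h](ρ[a/g](ρ[b/c]((T ⋈[c=g] S))))) → 2
  (σ[a<=8](σ[e<=5](R)) − π[b,a,e](ρ[e/h](ρ[a/g](ρ[b/c]((T ⋈[c=g] S)))))) → 1
  T → 4
  ((σ[a<=8](σ[e<=5](R)) − π[b,a,e](ρ[e/h](ρ[a/g](ρ[b/c]((T ⋈[c=g] S)))))) ⋈[e=h] T) → 1
  S → 5
  (((σ[a<=8](σ[e<=5](R)) − π[b,a,e](ρ[e/h](ρ[a/g](ρ[b/c]((T ⋈[c=g] S)))))) ⋈[e=h] T) ⋈[b=g] S) → 1

== RESULT ==
b | a | e | c | h | v | g
2 | 6 | 4 | 1 | 4 | q | 2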